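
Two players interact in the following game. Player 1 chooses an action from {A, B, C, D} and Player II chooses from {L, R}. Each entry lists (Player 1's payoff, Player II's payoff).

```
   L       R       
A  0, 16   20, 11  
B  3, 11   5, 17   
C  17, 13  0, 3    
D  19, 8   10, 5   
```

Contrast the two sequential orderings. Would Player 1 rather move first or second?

If Player 1 leads: Player II's best replies are A→L, B→R, C→L, D→L; Player 1's induced payoffs 0, 5, 17, 19; outcome (D, L), payoffs (19, 8).
If Player II leads: Player 1's best replies are L→D, R→A; Player II's induced payoffs 8, 11; outcome (A, R), payoffs (20, 11).
Player 1 gets 19 moving first and 20 moving second, so Player 1 prefers to move second.

second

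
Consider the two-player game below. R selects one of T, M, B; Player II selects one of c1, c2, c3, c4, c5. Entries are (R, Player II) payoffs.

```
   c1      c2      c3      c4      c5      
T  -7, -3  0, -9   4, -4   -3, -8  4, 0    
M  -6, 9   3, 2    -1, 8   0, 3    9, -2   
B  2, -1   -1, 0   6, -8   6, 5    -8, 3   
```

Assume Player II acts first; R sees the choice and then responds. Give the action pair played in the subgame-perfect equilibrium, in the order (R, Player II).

(B, c4)

Work backward from R's decision.
- c1: R compares -7, -6, 2 and picks B; Player II would get -1.
- c2: R compares 0, 3, -1 and picks M; Player II would get 2.
- c3: R compares 4, -1, 6 and picks B; Player II would get -8.
- c4: R compares -3, 0, 6 and picks B; Player II would get 5.
- c5: R compares 4, 9, -8 and picks M; Player II would get -2.
Among -1, 2, -8, 5, -2, the best is 5 at c4. Subgame-perfect outcome: (B, c4) with payoffs (6, 5).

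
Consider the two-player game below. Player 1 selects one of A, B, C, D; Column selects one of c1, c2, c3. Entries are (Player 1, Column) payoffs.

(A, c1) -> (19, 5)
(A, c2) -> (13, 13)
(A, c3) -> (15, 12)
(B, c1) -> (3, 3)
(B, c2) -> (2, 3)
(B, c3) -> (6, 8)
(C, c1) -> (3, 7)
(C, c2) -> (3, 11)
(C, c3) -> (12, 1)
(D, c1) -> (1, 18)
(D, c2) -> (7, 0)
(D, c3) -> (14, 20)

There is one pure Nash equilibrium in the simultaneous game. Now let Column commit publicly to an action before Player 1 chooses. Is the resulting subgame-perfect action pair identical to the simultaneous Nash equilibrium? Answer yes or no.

Backward induction with Column moving first.
- c1 → Player 1 plays A (best of 19, 3, 3, 1); Column gets 5.
- c2 → Player 1 plays A (best of 13, 2, 3, 7); Column gets 13.
- c3 → Player 1 plays A (best of 15, 6, 12, 14); Column gets 12.
Maximizing over 5, 13, 12, Column chooses c2. Subgame-perfect outcome: (A, c2) with payoffs (13, 13).
Now find the simultaneous Nash equilibrium.
Player 1's best replies: c1→A; c2→A; c3→A.
Column's best replies: A→c2; B→c3; C→c2; D→c3.
Only (A, c2) has each player best-responding; Nash payoffs (13, 13).
Sequential outcome (A, c2) coincides with the Nash profile (A, c2).

yes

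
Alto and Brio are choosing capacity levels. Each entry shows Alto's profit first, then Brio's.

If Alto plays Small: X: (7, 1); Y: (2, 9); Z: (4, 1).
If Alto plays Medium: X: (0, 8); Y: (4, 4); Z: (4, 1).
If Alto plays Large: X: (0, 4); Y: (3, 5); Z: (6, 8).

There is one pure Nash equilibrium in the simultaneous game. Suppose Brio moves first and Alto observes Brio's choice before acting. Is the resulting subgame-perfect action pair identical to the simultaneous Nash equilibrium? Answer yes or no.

yes

Solve by backward induction (Brio leads).
- X → Alto plays Small (best of 7, 0, 0); Brio gets 1.
- Y → Alto plays Medium (best of 2, 4, 3); Brio gets 4.
- Z → Alto plays Large (best of 4, 4, 6); Brio gets 8.
Among 1, 4, 8, the best is 8 at Z. Subgame-perfect outcome: (Large, Z) with payoffs (6, 8).
Now find the simultaneous Nash equilibrium.
Alto's best replies: X→Small; Y→Medium; Z→Large.
Brio's best replies: Small→Y; Medium→X; Large→Z.
Only (Large, Z) has each player best-responding; Nash payoffs (6, 8).
Sequential outcome (Large, Z) coincides with the Nash profile (Large, Z).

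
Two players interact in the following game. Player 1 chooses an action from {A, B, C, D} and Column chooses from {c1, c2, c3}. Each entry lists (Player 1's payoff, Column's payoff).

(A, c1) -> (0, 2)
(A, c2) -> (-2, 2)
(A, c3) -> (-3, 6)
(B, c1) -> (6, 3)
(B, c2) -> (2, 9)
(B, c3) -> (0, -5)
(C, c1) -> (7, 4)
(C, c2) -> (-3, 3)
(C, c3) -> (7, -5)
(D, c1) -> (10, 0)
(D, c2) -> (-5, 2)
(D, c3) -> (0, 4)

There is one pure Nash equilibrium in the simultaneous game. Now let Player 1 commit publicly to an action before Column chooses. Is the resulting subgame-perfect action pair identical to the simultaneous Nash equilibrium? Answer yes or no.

no

Solve by backward induction (Player 1 leads).
- A → Column plays c3 (best of 2, 2, 6); Player 1 gets -3.
- B → Column plays c2 (best of 3, 9, -5); Player 1 gets 2.
- C → Column plays c1 (best of 4, 3, -5); Player 1 gets 7.
- D → Column plays c3 (best of 0, 2, 4); Player 1 gets 0.
Player 1's induced payoffs are -3, 2, 7, 0, so Player 1 commits to C. Subgame-perfect outcome: (C, c1) with payoffs (7, 4).
Under simultaneous play:
Player 1's best replies: c1→D; c2→B; c3→C.
Column's best replies: A→c3; B→c2; C→c1; D→c3.
Only (B, c2) has each player best-responding; Nash payoffs (2, 9).
Sequential outcome (C, c1) differs from the Nash profile (B, c2).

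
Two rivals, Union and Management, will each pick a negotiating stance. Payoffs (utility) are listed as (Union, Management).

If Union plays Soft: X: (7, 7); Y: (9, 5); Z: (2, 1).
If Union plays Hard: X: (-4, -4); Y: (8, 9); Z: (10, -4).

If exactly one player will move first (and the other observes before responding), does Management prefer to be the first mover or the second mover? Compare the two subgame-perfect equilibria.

If Union leads: Management's best replies are Soft→X, Hard→Y; Union's induced payoffs 7, 8; outcome (Hard, Y), payoffs (8, 9).
If Management leads: Union's best replies are X→Soft, Y→Soft, Z→Hard; Management's induced payoffs 7, 5, -4; outcome (Soft, X), payoffs (7, 7).
Management gets 7 moving first and 9 moving second, so Management prefers to move second.

second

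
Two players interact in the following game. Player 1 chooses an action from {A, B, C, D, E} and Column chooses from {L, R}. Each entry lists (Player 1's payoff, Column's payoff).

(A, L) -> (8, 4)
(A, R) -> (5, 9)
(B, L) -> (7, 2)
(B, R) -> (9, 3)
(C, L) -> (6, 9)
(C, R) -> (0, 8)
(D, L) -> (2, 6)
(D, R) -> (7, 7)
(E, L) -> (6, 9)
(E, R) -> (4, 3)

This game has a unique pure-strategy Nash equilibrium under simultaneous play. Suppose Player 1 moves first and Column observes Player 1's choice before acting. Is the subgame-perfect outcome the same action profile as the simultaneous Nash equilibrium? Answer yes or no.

Column best-responds to each possible Player 1 move:
- A: Column compares 4, 9 and picks R; Player 1 would get 5.
- B: Column compares 2, 3 and picks R; Player 1 would get 9.
- C: Column compares 9, 8 and picks L; Player 1 would get 6.
- D: Column compares 6, 7 and picks R; Player 1 would get 7.
- E: Column compares 9, 3 and picks L; Player 1 would get 6.
Player 1's induced payoffs are 5, 9, 6, 7, 6, so Player 1 commits to B. Subgame-perfect outcome: (B, R) with payoffs (9, 3).
Now find the simultaneous Nash equilibrium.
Player 1's best replies: L→A; R→B.
Column's best replies: A→R; B→R; C→L; D→R; E→L.
The unique mutual best reply is (B, R), giving (9, 3).
Sequential outcome (B, R) coincides with the Nash profile (B, R).

yes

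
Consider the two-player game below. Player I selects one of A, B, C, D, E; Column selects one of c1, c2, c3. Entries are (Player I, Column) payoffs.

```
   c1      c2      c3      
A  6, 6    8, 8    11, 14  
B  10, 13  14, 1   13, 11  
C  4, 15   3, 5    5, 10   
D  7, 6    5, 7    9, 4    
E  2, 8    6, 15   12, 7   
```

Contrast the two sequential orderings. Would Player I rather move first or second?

If Player I leads: Column's best replies are A→c3, B→c1, C→c1, D→c2, E→c2; Player I's induced payoffs 11, 10, 4, 5, 6; outcome (A, c3), payoffs (11, 14).
If Column leads: Player I's best replies are c1→B, c2→B, c3→B; Column's induced payoffs 13, 1, 11; outcome (B, c1), payoffs (10, 13).
Player I gets 11 moving first and 10 moving second, so Player I prefers to move first.

first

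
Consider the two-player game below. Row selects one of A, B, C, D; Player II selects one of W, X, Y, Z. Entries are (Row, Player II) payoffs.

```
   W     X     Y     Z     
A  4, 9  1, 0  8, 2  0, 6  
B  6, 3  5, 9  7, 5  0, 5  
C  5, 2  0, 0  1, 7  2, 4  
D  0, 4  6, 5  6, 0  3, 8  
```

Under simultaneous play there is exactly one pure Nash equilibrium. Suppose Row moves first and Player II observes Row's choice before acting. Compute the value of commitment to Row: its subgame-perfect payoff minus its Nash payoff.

Backward induction with Row moving first.
- A → Player II plays W (best of 9, 0, 2, 6); Row gets 4.
- B → Player II plays X (best of 3, 9, 5, 5); Row gets 5.
- C → Player II plays Y (best of 2, 0, 7, 4); Row gets 1.
- D → Player II plays Z (best of 4, 5, 0, 8); Row gets 3.
Maximizing over 4, 5, 1, 3, Row chooses B. Subgame-perfect outcome: (B, X) with payoffs (5, 9).
Under simultaneous play:
Row's best replies: W→B; X→D; Y→A; Z→D.
Player II's best replies: A→W; B→X; C→Y; D→Z.
The unique mutual best reply is (D, Z), giving (3, 8).
Row's commitment gain: 5 − 3 = 2.

2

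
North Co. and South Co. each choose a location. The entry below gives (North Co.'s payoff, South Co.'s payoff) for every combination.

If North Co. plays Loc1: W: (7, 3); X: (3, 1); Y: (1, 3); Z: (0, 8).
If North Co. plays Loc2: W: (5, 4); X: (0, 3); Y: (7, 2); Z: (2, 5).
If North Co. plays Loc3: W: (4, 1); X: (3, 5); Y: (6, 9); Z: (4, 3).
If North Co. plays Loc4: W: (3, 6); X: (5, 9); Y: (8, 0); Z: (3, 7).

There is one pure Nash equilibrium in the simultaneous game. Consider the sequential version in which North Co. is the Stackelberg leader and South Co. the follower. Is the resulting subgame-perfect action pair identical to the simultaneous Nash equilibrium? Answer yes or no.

no

Backward induction with North Co. moving first.
- Loc1 → South Co. plays Z (best of 3, 1, 3, 8); North Co. gets 0.
- Loc2 → South Co. plays Z (best of 4, 3, 2, 5); North Co. gets 2.
- Loc3 → South Co. plays Y (best of 1, 5, 9, 3); North Co. gets 6.
- Loc4 → South Co. plays X (best of 6, 9, 0, 7); North Co. gets 5.
Maximizing over 0, 2, 6, 5, North Co. chooses Loc3. Subgame-perfect outcome: (Loc3, Y) with payoffs (6, 9).
Now find the simultaneous Nash equilibrium.
North Co.'s best replies: W→Loc1; X→Loc4; Y→Loc4; Z→Loc3.
South Co.'s best replies: Loc1→Z; Loc2→Z; Loc3→Y; Loc4→X.
The unique mutual best reply is (Loc4, X), giving (5, 9).
Sequential outcome (Loc3, Y) differs from the Nash profile (Loc4, X).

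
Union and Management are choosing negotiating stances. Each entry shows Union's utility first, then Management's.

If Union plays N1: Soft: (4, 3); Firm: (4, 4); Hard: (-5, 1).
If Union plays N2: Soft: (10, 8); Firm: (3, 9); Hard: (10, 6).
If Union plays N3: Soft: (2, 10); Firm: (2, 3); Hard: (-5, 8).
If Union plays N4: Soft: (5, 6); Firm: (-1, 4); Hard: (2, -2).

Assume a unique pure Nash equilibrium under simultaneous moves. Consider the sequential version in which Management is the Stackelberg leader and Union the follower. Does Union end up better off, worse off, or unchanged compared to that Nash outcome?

better off

Work backward from Union's decision.
- Soft → Union plays N2 (best of 4, 10, 2, 5); Management gets 8.
- Firm → Union plays N1 (best of 4, 3, 2, -1); Management gets 4.
- Hard → Union plays N2 (best of -5, 10, -5, 2); Management gets 6.
Management's induced payoffs are 8, 4, 6, so Management commits to Soft. Subgame-perfect outcome: (N2, Soft) with payoffs (10, 8).
For the simultaneous game, intersect best replies.
Union's best replies: Soft→N2; Firm→N1; Hard→N2.
Management's best replies: N1→Firm; N2→Firm; N3→Soft; N4→Soft.
The unique mutual best reply is (N1, Firm), giving (4, 4).
Union earns 10 sequentially versus 4 at the Nash outcome: better off.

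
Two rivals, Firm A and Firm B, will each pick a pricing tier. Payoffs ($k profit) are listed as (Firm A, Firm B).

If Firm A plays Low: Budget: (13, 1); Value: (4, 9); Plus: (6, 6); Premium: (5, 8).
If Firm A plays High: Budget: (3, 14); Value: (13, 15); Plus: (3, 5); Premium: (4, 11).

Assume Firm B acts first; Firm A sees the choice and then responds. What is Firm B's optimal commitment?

Value

Backward induction with Firm B moving first.
- Budget → Firm A plays Low (best of 13, 3); Firm B gets 1.
- Value → Firm A plays High (best of 4, 13); Firm B gets 15.
- Plus → Firm A plays Low (best of 6, 3); Firm B gets 6.
- Premium → Firm A plays Low (best of 5, 4); Firm B gets 8.
Firm B's induced payoffs are 1, 15, 6, 8, so Firm B commits to Value. Subgame-perfect outcome: (High, Value) with payoffs (13, 15).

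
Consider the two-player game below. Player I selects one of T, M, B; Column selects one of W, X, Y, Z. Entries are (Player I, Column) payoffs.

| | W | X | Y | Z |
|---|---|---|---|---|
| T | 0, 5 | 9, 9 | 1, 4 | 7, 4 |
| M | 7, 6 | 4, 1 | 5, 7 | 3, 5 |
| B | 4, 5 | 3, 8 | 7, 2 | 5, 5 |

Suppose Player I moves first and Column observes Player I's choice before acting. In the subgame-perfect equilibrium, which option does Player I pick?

T

Solve by backward induction (Player I leads).
- T: BR = X, leader payoff 9.
- M: BR = Y, leader payoff 5.
- B: BR = X, leader payoff 3.
Maximizing over 9, 5, 3, Player I chooses T. Subgame-perfect outcome: (T, X) with payoffs (9, 9).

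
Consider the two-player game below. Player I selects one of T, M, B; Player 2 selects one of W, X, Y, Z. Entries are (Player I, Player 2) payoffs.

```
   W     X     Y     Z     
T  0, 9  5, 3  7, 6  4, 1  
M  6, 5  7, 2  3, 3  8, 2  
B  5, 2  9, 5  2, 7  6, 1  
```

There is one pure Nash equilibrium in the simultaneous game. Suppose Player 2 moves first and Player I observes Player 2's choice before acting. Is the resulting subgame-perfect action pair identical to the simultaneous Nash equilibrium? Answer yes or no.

Player I best-responds to each possible Player 2 move:
- W: BR = M, leader payoff 5.
- X: BR = B, leader payoff 5.
- Y: BR = T, leader payoff 6.
- Z: BR = M, leader payoff 2.
Player 2's induced payoffs are 5, 5, 6, 2, so Player 2 commits to Y. Subgame-perfect outcome: (T, Y) with payoffs (7, 6).
Now find the simultaneous Nash equilibrium.
Player I's best replies: W→M; X→B; Y→T; Z→M.
Player 2's best replies: T→W; M→W; B→Y.
Only (M, W) has each player best-responding; Nash payoffs (6, 5).
Sequential outcome (T, Y) differs from the Nash profile (M, W).

no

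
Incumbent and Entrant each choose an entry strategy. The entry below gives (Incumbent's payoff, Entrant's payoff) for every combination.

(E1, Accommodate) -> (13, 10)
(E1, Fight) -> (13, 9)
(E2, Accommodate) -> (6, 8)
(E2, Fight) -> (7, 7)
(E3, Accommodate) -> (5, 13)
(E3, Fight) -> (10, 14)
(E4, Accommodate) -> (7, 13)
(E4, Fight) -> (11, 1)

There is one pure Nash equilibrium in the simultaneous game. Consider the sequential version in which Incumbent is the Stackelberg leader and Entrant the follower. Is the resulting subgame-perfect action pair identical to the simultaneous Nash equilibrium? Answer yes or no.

yes

Solve by backward induction (Incumbent leads).
- E1: Entrant compares 10, 9 and picks Accommodate; Incumbent would get 13.
- E2: Entrant compares 8, 7 and picks Accommodate; Incumbent would get 6.
- E3: Entrant compares 13, 14 and picks Fight; Incumbent would get 10.
- E4: Entrant compares 13, 1 and picks Accommodate; Incumbent would get 7.
Maximizing over 13, 6, 10, 7, Incumbent chooses E1. Subgame-perfect outcome: (E1, Accommodate) with payoffs (13, 10).
For the simultaneous game, intersect best replies.
Incumbent's best replies: Accommodate→E1; Fight→E1.
Entrant's best replies: E1→Accommodate; E2→Accommodate; E3→Fight; E4→Accommodate.
Only (E1, Accommodate) has each player best-responding; Nash payoffs (13, 10).
Sequential outcome (E1, Accommodate) coincides with the Nash profile (E1, Accommodate).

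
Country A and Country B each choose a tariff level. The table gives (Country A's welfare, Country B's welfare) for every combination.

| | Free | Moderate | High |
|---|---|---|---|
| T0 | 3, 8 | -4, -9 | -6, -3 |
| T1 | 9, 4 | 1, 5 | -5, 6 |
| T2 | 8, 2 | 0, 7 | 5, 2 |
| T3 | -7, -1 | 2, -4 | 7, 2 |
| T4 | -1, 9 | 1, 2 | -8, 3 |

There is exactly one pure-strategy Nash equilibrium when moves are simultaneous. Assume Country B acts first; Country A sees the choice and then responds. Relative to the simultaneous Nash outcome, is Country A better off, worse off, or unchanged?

Solve by backward induction (Country B leads).
- Free: BR = T1, leader payoff 4.
- Moderate: BR = T3, leader payoff -4.
- High: BR = T3, leader payoff 2.
Among 4, -4, 2, the best is 4 at Free. Subgame-perfect outcome: (T1, Free) with payoffs (9, 4).
Now find the simultaneous Nash equilibrium.
Country A's best replies: Free→T1; Moderate→T3; High→T3.
Country B's best replies: T0→Free; T1→High; T2→Moderate; T3→High; T4→Free.
Only (T3, High) has each player best-responding; Nash payoffs (7, 2).
Country A earns 9 sequentially versus 7 at the Nash outcome: better off.

better off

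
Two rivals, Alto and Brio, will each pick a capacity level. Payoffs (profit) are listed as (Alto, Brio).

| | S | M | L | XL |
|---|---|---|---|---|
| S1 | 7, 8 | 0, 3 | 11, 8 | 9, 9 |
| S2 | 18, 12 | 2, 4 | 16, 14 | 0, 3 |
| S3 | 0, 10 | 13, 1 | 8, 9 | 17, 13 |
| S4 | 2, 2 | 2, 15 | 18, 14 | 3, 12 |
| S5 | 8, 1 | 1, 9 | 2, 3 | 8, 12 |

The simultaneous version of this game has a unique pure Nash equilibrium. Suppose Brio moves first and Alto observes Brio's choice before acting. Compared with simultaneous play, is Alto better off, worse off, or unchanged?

better off

Alto best-responds to each possible Brio move:
- S: Alto compares 7, 18, 0, 2, 8 and picks S2; Brio would get 12.
- M: Alto compares 0, 2, 13, 2, 1 and picks S3; Brio would get 1.
- L: Alto compares 11, 16, 8, 18, 2 and picks S4; Brio would get 14.
- XL: Alto compares 9, 0, 17, 3, 8 and picks S3; Brio would get 13.
Brio's induced payoffs are 12, 1, 14, 13, so Brio commits to L. Subgame-perfect outcome: (S4, L) with payoffs (18, 14).
For the simultaneous game, intersect best replies.
Alto's best replies: S→S2; M→S3; L→S4; XL→S3.
Brio's best replies: S1→XL; S2→L; S3→XL; S4→M; S5→XL.
The unique mutual best reply is (S3, XL), giving (17, 13).
Alto earns 18 sequentially versus 17 at the Nash outcome: better off.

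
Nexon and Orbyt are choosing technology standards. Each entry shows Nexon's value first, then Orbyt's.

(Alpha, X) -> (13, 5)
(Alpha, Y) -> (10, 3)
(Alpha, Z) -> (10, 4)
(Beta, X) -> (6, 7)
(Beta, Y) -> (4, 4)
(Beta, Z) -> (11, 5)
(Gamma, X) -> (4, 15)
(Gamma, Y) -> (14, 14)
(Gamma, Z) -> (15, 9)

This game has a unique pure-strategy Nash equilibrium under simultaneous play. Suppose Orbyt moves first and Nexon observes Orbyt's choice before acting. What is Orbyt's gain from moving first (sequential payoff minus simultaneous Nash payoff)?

Work backward from Nexon's decision.
- X: BR = Alpha, leader payoff 5.
- Y: BR = Gamma, leader payoff 14.
- Z: BR = Gamma, leader payoff 9.
Orbyt's induced payoffs are 5, 14, 9, so Orbyt commits to Y. Subgame-perfect outcome: (Gamma, Y) with payoffs (14, 14).
Now find the simultaneous Nash equilibrium.
Nexon's best replies: X→Alpha; Y→Gamma; Z→Gamma.
Orbyt's best replies: Alpha→X; Beta→X; Gamma→X.
Only (Alpha, X) has each player best-responding; Nash payoffs (13, 5).
Orbyt's commitment gain: 14 − 5 = 9.

9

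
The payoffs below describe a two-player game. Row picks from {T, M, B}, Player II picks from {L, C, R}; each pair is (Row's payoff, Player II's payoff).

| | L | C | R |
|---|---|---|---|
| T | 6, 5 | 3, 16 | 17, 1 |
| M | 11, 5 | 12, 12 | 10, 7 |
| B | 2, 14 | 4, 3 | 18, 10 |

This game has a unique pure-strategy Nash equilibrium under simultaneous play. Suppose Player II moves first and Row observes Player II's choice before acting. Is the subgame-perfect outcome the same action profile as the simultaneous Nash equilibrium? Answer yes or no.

yes

Work backward from Row's decision.
- L: BR = M, leader payoff 5.
- C: BR = M, leader payoff 12.
- R: BR = B, leader payoff 10.
Player II's induced payoffs are 5, 12, 10, so Player II commits to C. Subgame-perfect outcome: (M, C) with payoffs (12, 12).
For the simultaneous game, intersect best replies.
Row's best replies: L→M; C→M; R→B.
Player II's best replies: T→C; M→C; B→L.
The unique mutual best reply is (M, C), giving (12, 12).
Sequential outcome (M, C) coincides with the Nash profile (M, C).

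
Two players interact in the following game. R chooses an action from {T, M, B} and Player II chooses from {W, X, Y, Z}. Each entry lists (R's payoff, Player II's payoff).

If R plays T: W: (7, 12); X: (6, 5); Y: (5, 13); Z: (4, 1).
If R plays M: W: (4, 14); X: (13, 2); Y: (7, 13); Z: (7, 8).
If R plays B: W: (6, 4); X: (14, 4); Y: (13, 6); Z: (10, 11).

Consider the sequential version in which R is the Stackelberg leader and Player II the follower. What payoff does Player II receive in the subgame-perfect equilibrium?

11

Solve by backward induction (R leads).
- T: Player II compares 12, 5, 13, 1 and picks Y; R would get 5.
- M: Player II compares 14, 2, 13, 8 and picks W; R would get 4.
- B: Player II compares 4, 4, 6, 11 and picks Z; R would get 10.
R's induced payoffs are 5, 4, 10, so R commits to B. Subgame-perfect outcome: (B, Z) with payoffs (10, 11).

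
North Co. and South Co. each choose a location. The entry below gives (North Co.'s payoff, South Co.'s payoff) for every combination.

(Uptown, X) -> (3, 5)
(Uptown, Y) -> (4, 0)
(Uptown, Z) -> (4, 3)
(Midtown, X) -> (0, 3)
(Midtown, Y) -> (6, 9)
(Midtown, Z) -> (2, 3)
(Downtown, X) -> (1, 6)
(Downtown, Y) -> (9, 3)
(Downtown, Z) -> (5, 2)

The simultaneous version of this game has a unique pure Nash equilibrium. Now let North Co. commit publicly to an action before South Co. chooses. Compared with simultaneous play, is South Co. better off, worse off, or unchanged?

better off

Work backward from South Co.'s decision.
- Uptown: BR = X, leader payoff 3.
- Midtown: BR = Y, leader payoff 6.
- Downtown: BR = X, leader payoff 1.
Among 3, 6, 1, the best is 6 at Midtown. Subgame-perfect outcome: (Midtown, Y) with payoffs (6, 9).
Under simultaneous play:
North Co.'s best replies: X→Uptown; Y→Downtown; Z→Downtown.
South Co.'s best replies: Uptown→X; Midtown→Y; Downtown→X.
The unique mutual best reply is (Uptown, X), giving (3, 5).
South Co. earns 9 sequentially versus 5 at the Nash outcome: better off.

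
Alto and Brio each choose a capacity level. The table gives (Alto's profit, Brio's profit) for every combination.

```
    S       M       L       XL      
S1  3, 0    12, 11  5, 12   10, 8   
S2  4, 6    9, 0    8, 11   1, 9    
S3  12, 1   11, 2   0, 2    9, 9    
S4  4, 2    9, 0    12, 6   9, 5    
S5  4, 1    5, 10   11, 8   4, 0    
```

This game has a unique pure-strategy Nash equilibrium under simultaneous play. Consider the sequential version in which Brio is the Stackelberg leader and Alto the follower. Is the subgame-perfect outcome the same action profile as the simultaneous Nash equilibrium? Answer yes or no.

no

Work backward from Alto's decision.
- S → Alto plays S3 (best of 3, 4, 12, 4, 4); Brio gets 1.
- M → Alto plays S1 (best of 12, 9, 11, 9, 5); Brio gets 11.
- L → Alto plays S4 (best of 5, 8, 0, 12, 11); Brio gets 6.
- XL → Alto plays S1 (best of 10, 1, 9, 9, 4); Brio gets 8.
Maximizing over 1, 11, 6, 8, Brio chooses M. Subgame-perfect outcome: (S1, M) with payoffs (12, 11).
Now find the simultaneous Nash equilibrium.
Alto's best replies: S→S3; M→S1; L→S4; XL→S1.
Brio's best replies: S1→L; S2→L; S3→XL; S4→L; S5→M.
The unique mutual best reply is (S4, L), giving (12, 6).
Sequential outcome (S1, M) differs from the Nash profile (S4, L).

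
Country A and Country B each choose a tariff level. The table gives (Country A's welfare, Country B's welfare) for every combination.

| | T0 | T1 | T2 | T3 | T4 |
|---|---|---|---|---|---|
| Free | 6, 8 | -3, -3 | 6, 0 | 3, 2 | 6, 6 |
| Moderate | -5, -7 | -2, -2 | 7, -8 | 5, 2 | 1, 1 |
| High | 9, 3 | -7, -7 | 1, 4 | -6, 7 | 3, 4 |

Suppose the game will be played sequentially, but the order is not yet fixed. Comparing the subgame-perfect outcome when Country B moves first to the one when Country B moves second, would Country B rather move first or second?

If Country A leads: Country B's best replies are Free→T0, Moderate→T3, High→T3; Country A's induced payoffs 6, 5, -6; outcome (Free, T0), payoffs (6, 8).
If Country B leads: Country A's best replies are T0→High, T1→Moderate, T2→Moderate, T3→Moderate, T4→Free; Country B's induced payoffs 3, -2, -8, 2, 6; outcome (Free, T4), payoffs (6, 6).
Country B gets 6 moving first and 8 moving second, so Country B prefers to move second.

second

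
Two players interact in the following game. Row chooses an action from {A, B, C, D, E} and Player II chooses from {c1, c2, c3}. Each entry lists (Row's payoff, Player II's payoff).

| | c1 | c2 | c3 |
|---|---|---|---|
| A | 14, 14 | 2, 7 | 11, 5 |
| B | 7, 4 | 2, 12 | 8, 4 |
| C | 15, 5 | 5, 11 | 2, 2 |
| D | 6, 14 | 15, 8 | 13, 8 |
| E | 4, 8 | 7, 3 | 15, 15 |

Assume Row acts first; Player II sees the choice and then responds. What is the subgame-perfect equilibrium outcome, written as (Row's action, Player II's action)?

Backward induction with Row moving first.
- A: BR = c1, leader payoff 14.
- B: BR = c2, leader payoff 2.
- C: BR = c2, leader payoff 5.
- D: BR = c1, leader payoff 6.
- E: BR = c3, leader payoff 15.
Among 14, 2, 5, 6, 15, the best is 15 at E. Subgame-perfect outcome: (E, c3) with payoffs (15, 15).

(E, c3)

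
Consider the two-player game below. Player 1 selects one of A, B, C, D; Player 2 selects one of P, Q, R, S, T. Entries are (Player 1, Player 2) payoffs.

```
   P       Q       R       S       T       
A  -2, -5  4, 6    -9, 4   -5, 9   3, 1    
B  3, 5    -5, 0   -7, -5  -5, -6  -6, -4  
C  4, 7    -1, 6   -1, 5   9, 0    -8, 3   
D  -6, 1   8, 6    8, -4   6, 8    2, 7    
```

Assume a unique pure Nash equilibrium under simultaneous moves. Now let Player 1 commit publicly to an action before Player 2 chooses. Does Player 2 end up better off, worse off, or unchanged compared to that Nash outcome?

better off

Backward induction with Player 1 moving first.
- A: Player 2 compares -5, 6, 4, 9, 1 and picks S; Player 1 would get -5.
- B: Player 2 compares 5, 0, -5, -6, -4 and picks P; Player 1 would get 3.
- C: Player 2 compares 7, 6, 5, 0, 3 and picks P; Player 1 would get 4.
- D: Player 2 compares 1, 6, -4, 8, 7 and picks S; Player 1 would get 6.
Among -5, 3, 4, 6, the best is 6 at D. Subgame-perfect outcome: (D, S) with payoffs (6, 8).
For the simultaneous game, intersect best replies.
Player 1's best replies: P→C; Q→D; R→D; S→C; T→A.
Player 2's best replies: A→S; B→P; C→P; D→S.
Only (C, P) has each player best-responding; Nash payoffs (4, 7).
Player 2 earns 8 sequentially versus 7 at the Nash outcome: better off.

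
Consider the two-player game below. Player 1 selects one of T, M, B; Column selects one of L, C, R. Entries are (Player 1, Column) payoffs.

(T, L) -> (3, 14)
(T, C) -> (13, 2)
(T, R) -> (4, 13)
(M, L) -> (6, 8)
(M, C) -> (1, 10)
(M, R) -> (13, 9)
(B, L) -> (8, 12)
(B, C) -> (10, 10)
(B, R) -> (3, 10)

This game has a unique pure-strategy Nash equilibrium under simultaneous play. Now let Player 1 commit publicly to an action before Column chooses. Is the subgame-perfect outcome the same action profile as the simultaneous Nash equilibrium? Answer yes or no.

Solve by backward induction (Player 1 leads).
- T: Column compares 14, 2, 13 and picks L; Player 1 would get 3.
- M: Column compares 8, 10, 9 and picks C; Player 1 would get 1.
- B: Column compares 12, 10, 10 and picks L; Player 1 would get 8.
Among 3, 1, 8, the best is 8 at B. Subgame-perfect outcome: (B, L) with payoffs (8, 12).
Under simultaneous play:
Player 1's best replies: L→B; C→T; R→M.
Column's best replies: T→L; M→C; B→L.
The unique mutual best reply is (B, L), giving (8, 12).
Sequential outcome (B, L) coincides with the Nash profile (B, L).

yes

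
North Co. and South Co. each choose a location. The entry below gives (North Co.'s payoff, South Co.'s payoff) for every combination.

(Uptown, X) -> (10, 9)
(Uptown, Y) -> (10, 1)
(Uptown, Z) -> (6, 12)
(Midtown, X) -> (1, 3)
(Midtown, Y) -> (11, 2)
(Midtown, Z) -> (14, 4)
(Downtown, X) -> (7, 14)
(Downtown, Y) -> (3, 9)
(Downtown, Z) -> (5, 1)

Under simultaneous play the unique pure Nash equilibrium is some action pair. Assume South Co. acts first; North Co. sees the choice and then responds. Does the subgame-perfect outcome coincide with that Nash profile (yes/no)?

no

Solve by backward induction (South Co. leads).
- X: North Co. compares 10, 1, 7 and picks Uptown; South Co. would get 9.
- Y: North Co. compares 10, 11, 3 and picks Midtown; South Co. would get 2.
- Z: North Co. compares 6, 14, 5 and picks Midtown; South Co. would get 4.
Among 9, 2, 4, the best is 9 at X. Subgame-perfect outcome: (Uptown, X) with payoffs (10, 9).
Now find the simultaneous Nash equilibrium.
North Co.'s best replies: X→Uptown; Y→Midtown; Z→Midtown.
South Co.'s best replies: Uptown→Z; Midtown→Z; Downtown→X.
The unique mutual best reply is (Midtown, Z), giving (14, 4).
Sequential outcome (Uptown, X) differs from the Nash profile (Midtown, Z).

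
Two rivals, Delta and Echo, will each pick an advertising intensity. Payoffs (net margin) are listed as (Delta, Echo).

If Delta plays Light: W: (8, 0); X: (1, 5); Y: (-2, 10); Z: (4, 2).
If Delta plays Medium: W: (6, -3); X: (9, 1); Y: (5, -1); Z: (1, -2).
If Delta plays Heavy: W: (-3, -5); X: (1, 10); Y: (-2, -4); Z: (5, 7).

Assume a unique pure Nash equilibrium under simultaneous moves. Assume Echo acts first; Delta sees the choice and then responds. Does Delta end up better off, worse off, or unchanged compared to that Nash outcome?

Solve by backward induction (Echo leads).
- W → Delta plays Light (best of 8, 6, -3); Echo gets 0.
- X → Delta plays Medium (best of 1, 9, 1); Echo gets 1.
- Y → Delta plays Medium (best of -2, 5, -2); Echo gets -1.
- Z → Delta plays Heavy (best of 4, 1, 5); Echo gets 7.
Echo's induced payoffs are 0, 1, -1, 7, so Echo commits to Z. Subgame-perfect outcome: (Heavy, Z) with payoffs (5, 7).
Now find the simultaneous Nash equilibrium.
Delta's best replies: W→Light; X→Medium; Y→Medium; Z→Heavy.
Echo's best replies: Light→Y; Medium→X; Heavy→X.
Only (Medium, X) has each player best-responding; Nash payoffs (9, 1).
Delta earns 5 sequentially versus 9 at the Nash outcome: worse off.

worse off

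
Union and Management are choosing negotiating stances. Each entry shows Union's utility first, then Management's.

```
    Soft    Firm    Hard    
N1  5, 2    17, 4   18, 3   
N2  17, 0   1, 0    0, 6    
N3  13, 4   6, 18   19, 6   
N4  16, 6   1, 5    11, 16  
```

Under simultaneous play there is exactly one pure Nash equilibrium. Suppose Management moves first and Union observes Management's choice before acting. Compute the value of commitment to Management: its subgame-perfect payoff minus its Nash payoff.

2

Union best-responds to each possible Management move:
- Soft: Union compares 5, 17, 13, 16 and picks N2; Management would get 0.
- Firm: Union compares 17, 1, 6, 1 and picks N1; Management would get 4.
- Hard: Union compares 18, 0, 19, 11 and picks N3; Management would get 6.
Maximizing over 0, 4, 6, Management chooses Hard. Subgame-perfect outcome: (N3, Hard) with payoffs (19, 6).
Under simultaneous play:
Union's best replies: Soft→N2; Firm→N1; Hard→N3.
Management's best replies: N1→Firm; N2→Hard; N3→Firm; N4→Hard.
The unique mutual best reply is (N1, Firm), giving (17, 4).
Management's commitment gain: 6 − 4 = 2.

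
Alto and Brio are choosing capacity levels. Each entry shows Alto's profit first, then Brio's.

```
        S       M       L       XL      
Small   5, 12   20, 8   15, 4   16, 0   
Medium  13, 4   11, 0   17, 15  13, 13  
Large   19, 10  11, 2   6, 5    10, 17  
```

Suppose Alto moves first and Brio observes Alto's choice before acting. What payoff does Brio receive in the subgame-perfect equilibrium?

15

Backward induction with Alto moving first.
- Small: Brio compares 12, 8, 4, 0 and picks S; Alto would get 5.
- Medium: Brio compares 4, 0, 15, 13 and picks L; Alto would get 17.
- Large: Brio compares 10, 2, 5, 17 and picks XL; Alto would get 10.
Alto's induced payoffs are 5, 17, 10, so Alto commits to Medium. Subgame-perfect outcome: (Medium, L) with payoffs (17, 15).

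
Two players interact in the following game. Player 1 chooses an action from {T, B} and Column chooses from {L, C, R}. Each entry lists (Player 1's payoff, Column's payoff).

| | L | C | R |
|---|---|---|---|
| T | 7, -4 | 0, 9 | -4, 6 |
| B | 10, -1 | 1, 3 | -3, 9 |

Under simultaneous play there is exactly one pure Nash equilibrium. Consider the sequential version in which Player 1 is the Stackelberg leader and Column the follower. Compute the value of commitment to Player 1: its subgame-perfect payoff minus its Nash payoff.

Column best-responds to each possible Player 1 move:
- T → Column plays C (best of -4, 9, 6); Player 1 gets 0.
- B → Column plays R (best of -1, 3, 9); Player 1 gets -3.
Maximizing over 0, -3, Player 1 chooses T. Subgame-perfect outcome: (T, C) with payoffs (0, 9).
Now find the simultaneous Nash equilibrium.
Player 1's best replies: L→B; C→B; R→B.
Column's best replies: T→C; B→R.
Only (B, R) has each player best-responding; Nash payoffs (-3, 9).
Player 1's commitment gain: 0 − -3 = 3.

3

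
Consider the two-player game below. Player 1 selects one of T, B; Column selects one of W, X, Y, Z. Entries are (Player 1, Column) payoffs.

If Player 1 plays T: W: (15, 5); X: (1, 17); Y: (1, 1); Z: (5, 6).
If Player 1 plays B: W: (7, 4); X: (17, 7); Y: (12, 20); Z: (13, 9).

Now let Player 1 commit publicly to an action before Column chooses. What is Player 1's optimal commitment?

B

Solve by backward induction (Player 1 leads).
- T: Column compares 5, 17, 1, 6 and picks X; Player 1 would get 1.
- B: Column compares 4, 7, 20, 9 and picks Y; Player 1 would get 12.
Player 1's induced payoffs are 1, 12, so Player 1 commits to B. Subgame-perfect outcome: (B, Y) with payoffs (12, 20).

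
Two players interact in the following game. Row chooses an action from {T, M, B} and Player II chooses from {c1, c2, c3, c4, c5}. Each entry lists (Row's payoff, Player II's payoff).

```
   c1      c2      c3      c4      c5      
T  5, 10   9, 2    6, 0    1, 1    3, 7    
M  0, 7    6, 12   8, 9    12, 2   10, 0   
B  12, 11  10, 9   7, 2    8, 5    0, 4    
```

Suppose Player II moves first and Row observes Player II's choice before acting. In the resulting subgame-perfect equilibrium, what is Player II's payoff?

Row best-responds to each possible Player II move:
- c1: BR = B, leader payoff 11.
- c2: BR = B, leader payoff 9.
- c3: BR = M, leader payoff 9.
- c4: BR = M, leader payoff 2.
- c5: BR = M, leader payoff 0.
Maximizing over 11, 9, 9, 2, 0, Player II chooses c1. Subgame-perfect outcome: (B, c1) with payoffs (12, 11).

11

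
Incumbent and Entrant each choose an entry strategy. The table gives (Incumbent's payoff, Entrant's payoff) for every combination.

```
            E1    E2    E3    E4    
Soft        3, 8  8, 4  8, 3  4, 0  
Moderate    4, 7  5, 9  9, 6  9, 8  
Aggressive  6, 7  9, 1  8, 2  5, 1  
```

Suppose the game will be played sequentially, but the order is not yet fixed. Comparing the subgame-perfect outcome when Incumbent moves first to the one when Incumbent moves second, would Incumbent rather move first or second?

second

If Incumbent leads: Entrant's best replies are Soft→E1, Moderate→E2, Aggressive→E1; Incumbent's induced payoffs 3, 5, 6; outcome (Aggressive, E1), payoffs (6, 7).
If Entrant leads: Incumbent's best replies are E1→Aggressive, E2→Aggressive, E3→Moderate, E4→Moderate; Entrant's induced payoffs 7, 1, 6, 8; outcome (Moderate, E4), payoffs (9, 8).
Incumbent gets 6 moving first and 9 moving second, so Incumbent prefers to move second.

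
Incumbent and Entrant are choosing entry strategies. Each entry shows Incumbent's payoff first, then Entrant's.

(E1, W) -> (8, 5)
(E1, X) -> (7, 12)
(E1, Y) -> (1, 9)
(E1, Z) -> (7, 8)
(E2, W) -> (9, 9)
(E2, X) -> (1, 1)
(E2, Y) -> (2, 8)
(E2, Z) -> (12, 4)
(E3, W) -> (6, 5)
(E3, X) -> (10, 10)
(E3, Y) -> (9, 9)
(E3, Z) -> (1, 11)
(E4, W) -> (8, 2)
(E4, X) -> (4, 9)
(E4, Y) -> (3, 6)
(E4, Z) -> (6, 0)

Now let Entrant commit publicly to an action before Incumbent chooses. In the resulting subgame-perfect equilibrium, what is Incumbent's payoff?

Solve by backward induction (Entrant leads).
- W: BR = E2, leader payoff 9.
- X: BR = E3, leader payoff 10.
- Y: BR = E3, leader payoff 9.
- Z: BR = E2, leader payoff 4.
Among 9, 10, 9, 4, the best is 10 at X. Subgame-perfect outcome: (E3, X) with payoffs (10, 10).

10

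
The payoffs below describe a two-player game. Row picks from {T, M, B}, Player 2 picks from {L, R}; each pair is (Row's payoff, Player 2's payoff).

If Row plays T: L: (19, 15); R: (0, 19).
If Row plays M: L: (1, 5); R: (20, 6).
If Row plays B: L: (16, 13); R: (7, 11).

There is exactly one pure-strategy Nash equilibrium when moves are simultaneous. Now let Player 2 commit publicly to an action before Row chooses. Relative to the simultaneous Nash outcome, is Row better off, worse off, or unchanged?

worse off

Solve by backward induction (Player 2 leads).
- L: BR = T, leader payoff 15.
- R: BR = M, leader payoff 6.
Among 15, 6, the best is 15 at L. Subgame-perfect outcome: (T, L) with payoffs (19, 15).
For the simultaneous game, intersect best replies.
Row's best replies: L→T; R→M.
Player 2's best replies: T→R; M→R; B→L.
Only (M, R) has each player best-responding; Nash payoffs (20, 6).
Row earns 19 sequentially versus 20 at the Nash outcome: worse off.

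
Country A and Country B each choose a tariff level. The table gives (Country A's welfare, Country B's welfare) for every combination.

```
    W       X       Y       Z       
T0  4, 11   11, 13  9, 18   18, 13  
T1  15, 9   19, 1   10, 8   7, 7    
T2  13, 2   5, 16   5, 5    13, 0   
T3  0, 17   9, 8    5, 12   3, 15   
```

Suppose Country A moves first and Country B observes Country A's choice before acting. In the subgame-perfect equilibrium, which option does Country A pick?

Country B best-responds to each possible Country A move:
- T0: BR = Y, leader payoff 9.
- T1: BR = W, leader payoff 15.
- T2: BR = X, leader payoff 5.
- T3: BR = W, leader payoff 0.
Country A's induced payoffs are 9, 15, 5, 0, so Country A commits to T1. Subgame-perfect outcome: (T1, W) with payoffs (15, 9).

T1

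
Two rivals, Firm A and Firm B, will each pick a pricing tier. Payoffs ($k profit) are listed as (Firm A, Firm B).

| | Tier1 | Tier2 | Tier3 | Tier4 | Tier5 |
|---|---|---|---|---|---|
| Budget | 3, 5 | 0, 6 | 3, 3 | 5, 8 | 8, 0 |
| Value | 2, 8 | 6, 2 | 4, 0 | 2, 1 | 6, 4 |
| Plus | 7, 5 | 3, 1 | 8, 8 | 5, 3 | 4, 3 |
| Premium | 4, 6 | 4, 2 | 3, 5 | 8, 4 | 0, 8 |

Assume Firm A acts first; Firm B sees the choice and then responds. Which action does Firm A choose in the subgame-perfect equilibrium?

Plus

Backward induction with Firm A moving first.
- Budget: BR = Tier4, leader payoff 5.
- Value: BR = Tier1, leader payoff 2.
- Plus: BR = Tier3, leader payoff 8.
- Premium: BR = Tier5, leader payoff 0.
Among 5, 2, 8, 0, the best is 8 at Plus. Subgame-perfect outcome: (Plus, Tier3) with payoffs (8, 8).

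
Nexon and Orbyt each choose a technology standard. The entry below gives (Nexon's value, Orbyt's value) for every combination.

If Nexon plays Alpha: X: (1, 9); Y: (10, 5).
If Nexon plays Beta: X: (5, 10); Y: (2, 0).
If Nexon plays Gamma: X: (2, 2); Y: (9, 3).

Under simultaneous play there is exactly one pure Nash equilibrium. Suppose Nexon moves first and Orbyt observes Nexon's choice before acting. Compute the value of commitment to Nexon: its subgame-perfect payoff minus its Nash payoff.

Orbyt best-responds to each possible Nexon move:
- Alpha: BR = X, leader payoff 1.
- Beta: BR = X, leader payoff 5.
- Gamma: BR = Y, leader payoff 9.
Nexon's induced payoffs are 1, 5, 9, so Nexon commits to Gamma. Subgame-perfect outcome: (Gamma, Y) with payoffs (9, 3).
Now find the simultaneous Nash equilibrium.
Nexon's best replies: X→Beta; Y→Alpha.
Orbyt's best replies: Alpha→X; Beta→X; Gamma→Y.
The unique mutual best reply is (Beta, X), giving (5, 10).
Nexon's commitment gain: 9 − 5 = 4.

4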